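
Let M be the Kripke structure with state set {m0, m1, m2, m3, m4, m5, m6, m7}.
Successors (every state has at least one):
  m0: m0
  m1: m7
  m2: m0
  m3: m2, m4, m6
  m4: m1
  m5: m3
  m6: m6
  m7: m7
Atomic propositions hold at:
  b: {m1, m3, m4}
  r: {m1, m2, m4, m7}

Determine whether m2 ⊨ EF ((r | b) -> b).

Yes

Sat(r | b) = {m1, m2, m3, m4, m7}
Sat((r | b) -> b) = {m0, m1, m3, m4, m5, m6}
EF ((r | b) -> b): least fixpoint, start Z0 = {m0, m1, m3, m4, m5, m6}, add states with some successor in Z. Z1 = {m0, m1, m2, m3, m4, m5, m6}; fixed.
Sat(EF ((r | b) -> b)) = {m0, m1, m2, m3, m4, m5, m6}
m2 ∈ Sat(EF ((r | b) -> b)) = {m0, m1, m2, m3, m4, m5, m6}, so the formula holds at m2.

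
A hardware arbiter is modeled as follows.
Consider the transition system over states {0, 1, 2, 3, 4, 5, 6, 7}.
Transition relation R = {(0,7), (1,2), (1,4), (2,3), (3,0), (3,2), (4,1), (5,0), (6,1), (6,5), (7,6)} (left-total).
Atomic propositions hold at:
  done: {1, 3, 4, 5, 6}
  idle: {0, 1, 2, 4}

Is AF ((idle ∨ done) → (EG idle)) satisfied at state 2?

Sat(idle ∨ done) = {0, 1, 2, 3, 4, 5, 6}
EG idle: greatest fixpoint, start Z0 = {0, 1, 2, 4}, keep only states in Sat with some successor in Z. Z1 = {1, 4}; fixed.
Sat(EG idle) = {1, 4}
Sat((idle ∨ done) → (EG idle)) = {1, 4, 7}
AF ((idle ∨ done) → (EG idle)): least fixpoint, start Z0 = {1, 4, 7}, add states with every successor in Z. Z1 = {0, 1, 4, 7}; Z2 = {0, 1, 4, 5, 7}; Z3 = {0, 1, 4, 5, 6, 7}; fixed.
Sat(AF ((idle ∨ done) → (EG idle))) = {0, 1, 4, 5, 6, 7}
2 ∉ Sat(AF ((idle ∨ done) → (EG idle))) = {0, 1, 4, 5, 6, 7}, so the formula does not hold at 2.

No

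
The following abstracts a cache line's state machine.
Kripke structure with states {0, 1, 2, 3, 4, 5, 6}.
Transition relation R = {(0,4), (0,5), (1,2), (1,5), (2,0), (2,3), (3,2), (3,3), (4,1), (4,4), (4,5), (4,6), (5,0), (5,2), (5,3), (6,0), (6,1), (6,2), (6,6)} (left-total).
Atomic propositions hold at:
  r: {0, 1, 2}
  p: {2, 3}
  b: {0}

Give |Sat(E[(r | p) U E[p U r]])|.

Sat(r | p) = {0, 1, 2, 3}
E[p U r]: least fixpoint, start Z0 = Sat(r) = {0, 1, 2}, add states in Sat(p) with some successor in Z. Z1 = {0, 1, 2, 3}; fixed.
Sat(E[p U r]) = {0, 1, 2, 3}
E[(r | p) U E[p U r]]: least fixpoint, start Z0 = Sat(E[p U r]) = {0, 1, 2, 3}, add states in Sat(r | p) with some successor in Z. Already a fixed point.
Sat(E[(r | p) U E[p U r]]) = {0, 1, 2, 3}
|Sat(E[(r | p) U E[p U r]])| = |{0, 1, 2, 3}| = 4.

4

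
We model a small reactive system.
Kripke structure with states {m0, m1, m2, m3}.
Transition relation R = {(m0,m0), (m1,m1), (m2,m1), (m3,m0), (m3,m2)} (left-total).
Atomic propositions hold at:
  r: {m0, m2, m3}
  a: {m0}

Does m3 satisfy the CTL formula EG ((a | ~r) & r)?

No

Sat(~r) = {m1}
Sat(a | ~r) = {m0, m1}
Sat((a | ~r) & r) = {m0}
EG ((a | ~r) & r): greatest fixpoint, start Z0 = {m0}, keep only states in Sat with some successor in Z. Already a fixed point.
Sat(EG ((a | ~r) & r)) = {m0}
m3 ∉ Sat(EG ((a | ~r) & r)) = {m0}, so the formula does not hold at m3.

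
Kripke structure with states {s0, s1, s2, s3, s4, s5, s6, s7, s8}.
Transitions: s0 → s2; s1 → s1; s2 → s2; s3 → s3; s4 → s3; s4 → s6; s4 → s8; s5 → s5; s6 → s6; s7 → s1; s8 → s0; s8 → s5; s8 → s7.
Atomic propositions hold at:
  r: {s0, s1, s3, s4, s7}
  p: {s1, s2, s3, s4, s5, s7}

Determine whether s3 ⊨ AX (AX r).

Sat(AX r) = {s : every successor in {s0, s1, s3, s4, s7}} = {s1, s3, s7}
Sat(AX (AX r)) = {s : every successor in {s1, s3, s7}} = {s1, s3, s7}
s3 ∈ Sat(AX (AX r)) = {s1, s3, s7}, so the formula holds at s3.

Yes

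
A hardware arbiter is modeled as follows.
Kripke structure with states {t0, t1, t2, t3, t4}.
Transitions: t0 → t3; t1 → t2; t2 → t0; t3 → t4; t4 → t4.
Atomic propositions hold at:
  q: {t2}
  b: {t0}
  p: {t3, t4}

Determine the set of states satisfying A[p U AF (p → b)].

{t0, t1, t2}

Sat(p → b) = {t0, t1, t2}
AF (p → b): least fixpoint, start Z0 = {t0, t1, t2}, add states with every successor in Z. Already a fixed point.
Sat(AF (p → b)) = {t0, t1, t2}
A[p U AF (p → b)]: least fixpoint, start Z0 = Sat(AF (p → b)) = {t0, t1, t2}, add states in Sat(p) with every successor in Z. Already a fixed point.
Sat(A[p U AF (p → b)]) = {t0, t1, t2}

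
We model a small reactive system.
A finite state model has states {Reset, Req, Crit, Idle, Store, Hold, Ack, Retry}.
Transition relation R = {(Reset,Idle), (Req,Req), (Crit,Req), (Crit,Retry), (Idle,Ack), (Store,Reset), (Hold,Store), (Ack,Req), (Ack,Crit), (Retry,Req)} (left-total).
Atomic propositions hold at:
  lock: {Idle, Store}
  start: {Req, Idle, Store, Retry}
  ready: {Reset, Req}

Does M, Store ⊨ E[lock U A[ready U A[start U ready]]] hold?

A[start U ready]: least fixpoint, start Z0 = Sat(ready) = {Reset, Req}, add states in Sat(start) with every successor in Z. Z1 = {Reset, Req, Store, Retry}; fixed.
Sat(A[start U ready]) = {Reset, Req, Store, Retry}
A[ready U A[start U ready]]: least fixpoint, start Z0 = Sat(A[start U ready]) = {Reset, Req, Store, Retry}, add states in Sat(ready) with every successor in Z. Already a fixed point.
Sat(A[ready U A[start U ready]]) = {Reset, Req, Store, Retry}
E[lock U A[ready U A[start U ready]]]: least fixpoint, start Z0 = Sat(A[ready U A[start U ready]]) = {Reset, Req, Store, Retry}, add states in Sat(lock) with some successor in Z. Already a fixed point.
Sat(E[lock U A[ready U A[start U ready]]]) = {Reset, Req, Store, Retry}
Store ∈ Sat(E[lock U A[ready U A[start U ready]]]) = {Reset, Req, Store, Retry}, so the formula holds at Store.

Yes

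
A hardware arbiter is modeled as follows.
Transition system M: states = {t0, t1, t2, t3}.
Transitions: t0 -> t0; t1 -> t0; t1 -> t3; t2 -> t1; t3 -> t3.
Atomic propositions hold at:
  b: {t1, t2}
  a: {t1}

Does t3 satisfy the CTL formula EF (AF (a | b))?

No

Sat(a | b) = {t1, t2}
AF (a | b): least fixpoint, start Z0 = {t1, t2}, add states with every successor in Z. Already a fixed point.
Sat(AF (a | b)) = {t1, t2}
EF (AF (a | b)): least fixpoint, start Z0 = {t1, t2}, add states with some successor in Z. Already a fixed point.
Sat(EF (AF (a | b))) = {t1, t2}
t3 ∉ Sat(EF (AF (a | b))) = {t1, t2}, so the formula does not hold at t3.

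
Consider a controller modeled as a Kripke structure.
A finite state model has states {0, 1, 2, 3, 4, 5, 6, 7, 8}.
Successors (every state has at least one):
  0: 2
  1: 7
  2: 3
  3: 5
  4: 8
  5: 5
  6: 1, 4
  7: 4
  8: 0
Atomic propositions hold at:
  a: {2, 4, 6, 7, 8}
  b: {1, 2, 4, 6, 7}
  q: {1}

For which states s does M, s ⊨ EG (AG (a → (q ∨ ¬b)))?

{3, 5}

Sat(¬b) = {0, 3, 5, 8}
Sat(q ∨ ¬b) = {0, 1, 3, 5, 8}
Sat(a → (q ∨ ¬b)) = {0, 1, 3, 5, 8}
AG (a → (q ∨ ¬b)): greatest fixpoint, start Z0 = {0, 1, 3, 5, 8}, keep only states in Sat with every successor in Z. Z1 = {3, 5, 8}; Z2 = {3, 5}; fixed.
Sat(AG (a → (q ∨ ¬b))) = {3, 5}
EG (AG (a → (q ∨ ¬b))): greatest fixpoint, start Z0 = {3, 5}, keep only states in Sat with some successor in Z. Already a fixed point.
Sat(EG (AG (a → (q ∨ ¬b)))) = {3, 5}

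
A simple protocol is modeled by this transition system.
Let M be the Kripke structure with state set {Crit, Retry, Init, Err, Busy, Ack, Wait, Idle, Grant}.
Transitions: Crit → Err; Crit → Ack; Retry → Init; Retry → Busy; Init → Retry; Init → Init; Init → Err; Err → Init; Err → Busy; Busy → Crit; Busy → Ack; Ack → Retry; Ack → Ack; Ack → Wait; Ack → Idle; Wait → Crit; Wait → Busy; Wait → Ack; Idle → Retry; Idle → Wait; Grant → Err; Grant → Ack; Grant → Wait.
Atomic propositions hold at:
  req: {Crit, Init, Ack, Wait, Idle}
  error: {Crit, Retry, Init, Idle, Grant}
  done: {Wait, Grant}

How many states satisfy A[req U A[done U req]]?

A[done U req]: least fixpoint, start Z0 = Sat(req) = {Crit, Init, Ack, Wait, Idle}, add states in Sat(done) with every successor in Z. Already a fixed point.
Sat(A[done U req]) = {Crit, Init, Ack, Wait, Idle}
A[req U A[done U req]]: least fixpoint, start Z0 = Sat(A[done U req]) = {Crit, Init, Ack, Wait, Idle}, add states in Sat(req) with every successor in Z. Already a fixed point.
Sat(A[req U A[done U req]]) = {Crit, Init, Ack, Wait, Idle}
|Sat(A[req U A[done U req]])| = |{Crit, Init, Ack, Wait, Idle}| = 5.

5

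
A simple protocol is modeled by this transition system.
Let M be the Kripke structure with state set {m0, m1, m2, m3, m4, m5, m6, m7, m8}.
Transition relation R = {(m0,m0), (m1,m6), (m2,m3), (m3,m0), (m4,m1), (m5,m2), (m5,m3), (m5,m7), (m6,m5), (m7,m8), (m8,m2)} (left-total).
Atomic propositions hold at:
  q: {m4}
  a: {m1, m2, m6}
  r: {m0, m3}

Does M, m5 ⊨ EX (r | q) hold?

Yes

Sat(r | q) = {m0, m3, m4}
Sat(EX (r | q)) = {s : some successor in {m0, m3, m4}} = {m0, m2, m3, m5}
m5 ∈ Sat(EX (r | q)) = {m0, m2, m3, m5}, so the formula holds at m5.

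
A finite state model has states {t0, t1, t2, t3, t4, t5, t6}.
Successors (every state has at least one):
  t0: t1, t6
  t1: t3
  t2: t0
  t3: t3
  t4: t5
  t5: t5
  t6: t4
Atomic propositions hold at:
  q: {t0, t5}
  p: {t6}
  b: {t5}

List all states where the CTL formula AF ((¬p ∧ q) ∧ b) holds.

{t4, t5, t6}

Sat(¬p) = {t0, t1, t2, t3, t4, t5}
Sat(¬p ∧ q) = {t0, t5}
Sat((¬p ∧ q) ∧ b) = {t5}
AF ((¬p ∧ q) ∧ b): least fixpoint, start Z0 = {t5}, add states with every successor in Z. Z1 = {t4, t5}; Z2 = {t4, t5, t6}; fixed.
Sat(AF ((¬p ∧ q) ∧ b)) = {t4, t5, t6}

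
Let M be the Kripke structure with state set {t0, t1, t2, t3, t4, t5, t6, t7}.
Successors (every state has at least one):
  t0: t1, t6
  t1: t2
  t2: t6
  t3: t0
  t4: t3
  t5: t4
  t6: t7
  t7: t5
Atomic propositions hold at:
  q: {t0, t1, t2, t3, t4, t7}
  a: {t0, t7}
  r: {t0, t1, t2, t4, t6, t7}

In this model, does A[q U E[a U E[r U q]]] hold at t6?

Yes

E[r U q]: least fixpoint, start Z0 = Sat(q) = {t0, t1, t2, t3, t4, t7}, add states in Sat(r) with some successor in Z. Z1 = {t0, t1, t2, t3, t4, t6, t7}; fixed.
Sat(E[r U q]) = {t0, t1, t2, t3, t4, t6, t7}
E[a U E[r U q]]: least fixpoint, start Z0 = Sat(E[r U q]) = {t0, t1, t2, t3, t4, t6, t7}, add states in Sat(a) with some successor in Z. Already a fixed point.
Sat(E[a U E[r U q]]) = {t0, t1, t2, t3, t4, t6, t7}
A[q U E[a U E[r U q]]]: least fixpoint, start Z0 = Sat(E[a U E[r U q]]) = {t0, t1, t2, t3, t4, t6, t7}, add states in Sat(q) with every successor in Z. Already a fixed point.
Sat(A[q U E[a U E[r U q]]]) = {t0, t1, t2, t3, t4, t6, t7}
t6 ∈ Sat(A[q U E[a U E[r U q]]]) = {t0, t1, t2, t3, t4, t6, t7}, so the formula holds at t6.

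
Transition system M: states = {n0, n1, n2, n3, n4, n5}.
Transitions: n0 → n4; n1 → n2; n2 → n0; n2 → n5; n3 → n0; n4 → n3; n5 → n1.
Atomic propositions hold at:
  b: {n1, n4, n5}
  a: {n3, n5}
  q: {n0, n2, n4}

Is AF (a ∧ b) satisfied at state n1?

No

Sat(a ∧ b) = {n5}
AF (a ∧ b): least fixpoint, start Z0 = {n5}, add states with every successor in Z. Already a fixed point.
Sat(AF (a ∧ b)) = {n5}
n1 ∉ Sat(AF (a ∧ b)) = {n5}, so the formula does not hold at n1.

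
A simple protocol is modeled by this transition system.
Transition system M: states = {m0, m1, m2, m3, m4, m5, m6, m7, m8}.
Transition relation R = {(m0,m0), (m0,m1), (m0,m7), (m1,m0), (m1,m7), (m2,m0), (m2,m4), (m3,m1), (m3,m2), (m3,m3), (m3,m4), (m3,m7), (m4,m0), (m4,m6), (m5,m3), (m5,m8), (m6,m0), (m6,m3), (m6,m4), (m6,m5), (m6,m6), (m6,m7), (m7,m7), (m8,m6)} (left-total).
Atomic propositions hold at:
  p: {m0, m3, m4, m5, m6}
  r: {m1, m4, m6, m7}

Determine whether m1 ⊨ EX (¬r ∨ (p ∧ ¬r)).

Sat(¬r) = {m0, m2, m3, m5, m8}
Sat(p ∧ ¬r) = {m0, m3, m5}
Sat(¬r ∨ (p ∧ ¬r)) = {m0, m2, m3, m5, m8}
Sat(EX (¬r ∨ (p ∧ ¬r))) = {s : some successor in {m0, m2, m3, m5, m8}} = {m0, m1, m2, m3, m4, m5, m6}
m1 ∈ Sat(EX (¬r ∨ (p ∧ ¬r))) = {m0, m1, m2, m3, m4, m5, m6}, so the formula holds at m1.

Yes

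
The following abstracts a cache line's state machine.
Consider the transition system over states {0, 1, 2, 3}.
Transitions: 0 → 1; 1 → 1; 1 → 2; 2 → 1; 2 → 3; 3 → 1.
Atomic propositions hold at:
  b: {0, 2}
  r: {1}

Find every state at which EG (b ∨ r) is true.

Sat(b ∨ r) = {0, 1, 2}
EG (b ∨ r): greatest fixpoint, start Z0 = {0, 1, 2}, keep only states in Sat with some successor in Z. Already a fixed point.
Sat(EG (b ∨ r)) = {0, 1, 2}

{0, 1, 2}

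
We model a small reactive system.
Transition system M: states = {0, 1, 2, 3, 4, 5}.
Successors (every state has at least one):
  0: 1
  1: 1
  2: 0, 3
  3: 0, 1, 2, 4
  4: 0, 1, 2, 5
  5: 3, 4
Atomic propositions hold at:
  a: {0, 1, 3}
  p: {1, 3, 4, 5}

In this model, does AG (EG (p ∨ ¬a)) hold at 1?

Yes

Sat(¬a) = {2, 4, 5}
Sat(p ∨ ¬a) = {1, 2, 3, 4, 5}
EG (p ∨ ¬a): greatest fixpoint, start Z0 = {1, 2, 3, 4, 5}, keep only states in Sat with some successor in Z. Already a fixed point.
Sat(EG (p ∨ ¬a)) = {1, 2, 3, 4, 5}
AG (EG (p ∨ ¬a)): greatest fixpoint, start Z0 = {1, 2, 3, 4, 5}, keep only states in Sat with every successor in Z. Z1 = {1, 5}; Z2 = {1}; fixed.
Sat(AG (EG (p ∨ ¬a))) = {1}
1 ∈ Sat(AG (EG (p ∨ ¬a))) = {1}, so the formula holds at 1.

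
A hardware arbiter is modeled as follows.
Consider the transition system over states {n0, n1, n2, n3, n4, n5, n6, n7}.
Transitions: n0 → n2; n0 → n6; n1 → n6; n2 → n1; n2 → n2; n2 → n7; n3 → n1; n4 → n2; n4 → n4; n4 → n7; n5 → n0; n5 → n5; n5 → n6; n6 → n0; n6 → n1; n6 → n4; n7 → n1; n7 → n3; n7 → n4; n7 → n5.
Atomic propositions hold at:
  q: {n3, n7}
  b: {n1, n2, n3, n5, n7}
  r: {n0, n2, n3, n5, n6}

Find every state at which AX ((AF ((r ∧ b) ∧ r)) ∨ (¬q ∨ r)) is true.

{n0, n1, n3, n5, n6, n7}

Sat(r ∧ b) = {n2, n3, n5}
Sat((r ∧ b) ∧ r) = {n2, n3, n5}
AF ((r ∧ b) ∧ r): least fixpoint, start Z0 = {n2, n3, n5}, add states with every successor in Z. Already a fixed point.
Sat(AF ((r ∧ b) ∧ r)) = {n2, n3, n5}
Sat(¬q) = {n0, n1, n2, n4, n5, n6}
Sat(¬q ∨ r) = {n0, n1, n2, n3, n4, n5, n6}
Sat((AF ((r ∧ b) ∧ r)) ∨ (¬q ∨ r)) = {n0, n1, n2, n3, n4, n5, n6}
Sat(AX ((AF ((r ∧ b) ∧ r)) ∨ (¬q ∨ r))) = {s : every successor in {n0, n1, n2, n3, n4, n5, n6}} = {n0, n1, n3, n5, n6, n7}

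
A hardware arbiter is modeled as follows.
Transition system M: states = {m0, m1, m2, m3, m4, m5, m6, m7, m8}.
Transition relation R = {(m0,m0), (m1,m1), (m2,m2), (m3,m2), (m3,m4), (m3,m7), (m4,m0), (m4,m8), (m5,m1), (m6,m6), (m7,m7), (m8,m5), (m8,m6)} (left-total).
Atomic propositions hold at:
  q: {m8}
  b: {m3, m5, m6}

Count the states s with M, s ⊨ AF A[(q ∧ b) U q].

Sat(q ∧ b) = ∅
A[(q ∧ b) U q]: least fixpoint, start Z0 = Sat(q) = {m8}, add states in Sat(q ∧ b) with every successor in Z. Already a fixed point.
Sat(A[(q ∧ b) U q]) = {m8}
AF A[(q ∧ b) U q]: least fixpoint, start Z0 = {m8}, add states with every successor in Z. Already a fixed point.
Sat(AF A[(q ∧ b) U q]) = {m8}
|Sat(AF A[(q ∧ b) U q])| = |{m8}| = 1.

1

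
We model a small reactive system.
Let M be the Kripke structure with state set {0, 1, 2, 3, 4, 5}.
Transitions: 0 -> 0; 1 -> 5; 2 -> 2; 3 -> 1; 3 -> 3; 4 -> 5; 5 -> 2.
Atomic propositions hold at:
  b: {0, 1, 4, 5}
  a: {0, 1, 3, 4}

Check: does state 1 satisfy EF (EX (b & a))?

No

Sat(b & a) = {0, 1, 4}
Sat(EX (b & a)) = {s : some successor in {0, 1, 4}} = {0, 3}
EF (EX (b & a)): least fixpoint, start Z0 = {0, 3}, add states with some successor in Z. Already a fixed point.
Sat(EF (EX (b & a))) = {0, 3}
1 ∉ Sat(EF (EX (b & a))) = {0, 3}, so the formula does not hold at 1.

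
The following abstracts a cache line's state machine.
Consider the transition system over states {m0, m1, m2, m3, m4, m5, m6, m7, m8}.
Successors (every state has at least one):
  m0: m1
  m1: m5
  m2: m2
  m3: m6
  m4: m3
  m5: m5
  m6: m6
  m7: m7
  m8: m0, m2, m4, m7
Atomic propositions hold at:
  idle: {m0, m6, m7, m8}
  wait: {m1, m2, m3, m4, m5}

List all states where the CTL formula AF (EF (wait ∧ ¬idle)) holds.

Sat(¬idle) = {m1, m2, m3, m4, m5}
Sat(wait ∧ ¬idle) = {m1, m2, m3, m4, m5}
EF (wait ∧ ¬idle): least fixpoint, start Z0 = {m1, m2, m3, m4, m5}, add states with some successor in Z. Z1 = {m0, m1, m2, m3, m4, m5, m8}; fixed.
Sat(EF (wait ∧ ¬idle)) = {m0, m1, m2, m3, m4, m5, m8}
AF (EF (wait ∧ ¬idle)): least fixpoint, start Z0 = {m0, m1, m2, m3, m4, m5, m8}, add states with every successor in Z. Already a fixed point.
Sat(AF (EF (wait ∧ ¬idle))) = {m0, m1, m2, m3, m4, m5, m8}

{m0, m1, m2, m3, m4, m5, m8}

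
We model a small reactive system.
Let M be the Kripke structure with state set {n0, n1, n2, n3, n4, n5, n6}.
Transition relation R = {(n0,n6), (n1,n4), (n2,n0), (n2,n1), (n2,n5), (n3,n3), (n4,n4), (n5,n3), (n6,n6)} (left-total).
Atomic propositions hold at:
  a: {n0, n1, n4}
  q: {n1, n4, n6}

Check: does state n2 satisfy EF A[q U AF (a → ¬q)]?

Sat(¬q) = {n0, n2, n3, n5}
Sat(a → ¬q) = {n0, n2, n3, n5, n6}
AF (a → ¬q): least fixpoint, start Z0 = {n0, n2, n3, n5, n6}, add states with every successor in Z. Already a fixed point.
Sat(AF (a → ¬q)) = {n0, n2, n3, n5, n6}
A[q U AF (a → ¬q)]: least fixpoint, start Z0 = Sat(AF (a → ¬q)) = {n0, n2, n3, n5, n6}, add states in Sat(q) with every successor in Z. Already a fixed point.
Sat(A[q U AF (a → ¬q)]) = {n0, n2, n3, n5, n6}
EF A[q U AF (a → ¬q)]: least fixpoint, start Z0 = {n0, n2, n3, n5, n6}, add states with some successor in Z. Already a fixed point.
Sat(EF A[q U AF (a → ¬q)]) = {n0, n2, n3, n5, n6}
n2 ∈ Sat(EF A[q U AF (a → ¬q)]) = {n0, n2, n3, n5, n6}, so the formula holds at n2.

Yes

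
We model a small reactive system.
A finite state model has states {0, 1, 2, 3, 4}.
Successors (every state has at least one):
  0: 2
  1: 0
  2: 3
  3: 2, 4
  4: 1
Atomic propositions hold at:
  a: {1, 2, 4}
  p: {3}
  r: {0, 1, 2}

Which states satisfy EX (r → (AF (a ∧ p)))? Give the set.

{2, 3}

Sat(a ∧ p) = ∅
AF (a ∧ p): least fixpoint, start Z0 = ∅, add states with every successor in Z. Already a fixed point.
Sat(AF (a ∧ p)) = ∅
Sat(r → (AF (a ∧ p))) = {3, 4}
Sat(EX (r → (AF (a ∧ p)))) = {s : some successor in {3, 4}} = {2, 3}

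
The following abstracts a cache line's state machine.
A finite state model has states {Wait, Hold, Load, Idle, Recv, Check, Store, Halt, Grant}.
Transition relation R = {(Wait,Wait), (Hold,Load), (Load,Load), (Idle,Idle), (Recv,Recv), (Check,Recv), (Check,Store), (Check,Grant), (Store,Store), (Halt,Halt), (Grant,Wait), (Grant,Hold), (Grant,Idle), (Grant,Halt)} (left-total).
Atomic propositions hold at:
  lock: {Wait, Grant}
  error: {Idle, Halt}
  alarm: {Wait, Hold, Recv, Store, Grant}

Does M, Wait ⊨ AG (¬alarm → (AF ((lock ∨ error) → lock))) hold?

Yes

Sat(¬alarm) = {Load, Idle, Check, Halt}
Sat(lock ∨ error) = {Wait, Idle, Halt, Grant}
Sat((lock ∨ error) → lock) = {Wait, Hold, Load, Recv, Check, Store, Grant}
AF ((lock ∨ error) → lock): least fixpoint, start Z0 = {Wait, Hold, Load, Recv, Check, Store, Grant}, add states with every successor in Z. Already a fixed point.
Sat(AF ((lock ∨ error) → lock)) = {Wait, Hold, Load, Recv, Check, Store, Grant}
Sat(¬alarm → (AF ((lock ∨ error) → lock))) = {Wait, Hold, Load, Recv, Check, Store, Grant}
AG (¬alarm → (AF ((lock ∨ error) → lock))): greatest fixpoint, start Z0 = {Wait, Hold, Load, Recv, Check, Store, Grant}, keep only states in Sat with every successor in Z. Z1 = {Wait, Hold, Load, Recv, Check, Store}; Z2 = {Wait, Hold, Load, Recv, Store}; fixed.
Sat(AG (¬alarm → (AF ((lock ∨ error) → lock)))) = {Wait, Hold, Load, Recv, Store}
Wait ∈ Sat(AG (¬alarm → (AF ((lock ∨ error) → lock)))) = {Wait, Hold, Load, Recv, Store}, so the formula holds at Wait.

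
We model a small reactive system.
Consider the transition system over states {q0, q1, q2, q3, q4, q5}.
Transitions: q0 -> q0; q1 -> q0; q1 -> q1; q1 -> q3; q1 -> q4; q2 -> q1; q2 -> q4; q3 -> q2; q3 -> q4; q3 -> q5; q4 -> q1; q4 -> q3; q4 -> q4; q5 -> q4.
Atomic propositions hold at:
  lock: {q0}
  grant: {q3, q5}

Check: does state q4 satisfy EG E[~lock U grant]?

Sat(~lock) = {q1, q2, q3, q4, q5}
E[~lock U grant]: least fixpoint, start Z0 = Sat(grant) = {q3, q5}, add states in Sat(~lock) with some successor in Z. Z1 = {q1, q3, q4, q5}; Z2 = {q1, q2, q3, q4, q5}; fixed.
Sat(E[~lock U grant]) = {q1, q2, q3, q4, q5}
EG E[~lock U grant]: greatest fixpoint, start Z0 = {q1, q2, q3, q4, q5}, keep only states in Sat with some successor in Z. Already a fixed point.
Sat(EG E[~lock U grant]) = {q1, q2, q3, q4, q5}
q4 ∈ Sat(EG E[~lock U grant]) = {q1, q2, q3, q4, q5}, so the formula holds at q4.

Yes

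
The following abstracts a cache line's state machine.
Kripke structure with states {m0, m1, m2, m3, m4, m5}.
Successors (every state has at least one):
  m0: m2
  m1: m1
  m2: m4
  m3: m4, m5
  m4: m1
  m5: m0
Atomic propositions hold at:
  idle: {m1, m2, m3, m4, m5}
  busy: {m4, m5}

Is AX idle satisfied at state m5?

Sat(AX idle) = {s : every successor in {m1, m2, m3, m4, m5}} = {m0, m1, m2, m3, m4}
m5 ∉ Sat(AX idle) = {m0, m1, m2, m3, m4}, so the formula does not hold at m5.

No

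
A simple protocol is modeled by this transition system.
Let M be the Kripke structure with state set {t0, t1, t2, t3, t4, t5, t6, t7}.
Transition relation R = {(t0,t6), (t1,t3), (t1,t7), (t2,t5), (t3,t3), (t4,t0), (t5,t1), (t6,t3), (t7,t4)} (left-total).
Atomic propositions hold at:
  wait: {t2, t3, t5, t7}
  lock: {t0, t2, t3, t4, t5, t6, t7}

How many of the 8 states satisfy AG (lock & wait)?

1

Sat(lock & wait) = {t2, t3, t5, t7}
AG (lock & wait): greatest fixpoint, start Z0 = {t2, t3, t5, t7}, keep only states in Sat with every successor in Z. Z1 = {t2, t3}; Z2 = {t3}; fixed.
Sat(AG (lock & wait)) = {t3}
|Sat(AG (lock & wait))| = |{t3}| = 1.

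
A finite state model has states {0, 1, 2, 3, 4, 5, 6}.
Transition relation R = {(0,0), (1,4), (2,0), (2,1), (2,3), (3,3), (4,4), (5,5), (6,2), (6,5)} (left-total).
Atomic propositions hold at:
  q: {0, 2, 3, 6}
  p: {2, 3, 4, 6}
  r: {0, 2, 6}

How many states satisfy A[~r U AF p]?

5

Sat(~r) = {1, 3, 4, 5}
AF p: least fixpoint, start Z0 = {2, 3, 4, 6}, add states with every successor in Z. Z1 = {1, 2, 3, 4, 6}; fixed.
Sat(AF p) = {1, 2, 3, 4, 6}
A[~r U AF p]: least fixpoint, start Z0 = Sat(AF p) = {1, 2, 3, 4, 6}, add states in Sat(~r) with every successor in Z. Already a fixed point.
Sat(A[~r U AF p]) = {1, 2, 3, 4, 6}
|Sat(A[~r U AF p])| = |{1, 2, 3, 4, 6}| = 5.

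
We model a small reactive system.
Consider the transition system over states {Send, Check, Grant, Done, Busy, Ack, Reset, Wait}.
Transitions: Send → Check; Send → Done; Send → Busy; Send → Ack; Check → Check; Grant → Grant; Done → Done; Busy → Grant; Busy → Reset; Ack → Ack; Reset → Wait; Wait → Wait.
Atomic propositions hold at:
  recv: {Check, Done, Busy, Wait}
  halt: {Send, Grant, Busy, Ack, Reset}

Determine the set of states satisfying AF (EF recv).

{Send, Check, Done, Busy, Reset, Wait}

EF recv: least fixpoint, start Z0 = {Check, Done, Busy, Wait}, add states with some successor in Z. Z1 = {Send, Check, Done, Busy, Reset, Wait}; fixed.
Sat(EF recv) = {Send, Check, Done, Busy, Reset, Wait}
AF (EF recv): least fixpoint, start Z0 = {Send, Check, Done, Busy, Reset, Wait}, add states with every successor in Z. Already a fixed point.
Sat(AF (EF recv)) = {Send, Check, Done, Busy, Reset, Wait}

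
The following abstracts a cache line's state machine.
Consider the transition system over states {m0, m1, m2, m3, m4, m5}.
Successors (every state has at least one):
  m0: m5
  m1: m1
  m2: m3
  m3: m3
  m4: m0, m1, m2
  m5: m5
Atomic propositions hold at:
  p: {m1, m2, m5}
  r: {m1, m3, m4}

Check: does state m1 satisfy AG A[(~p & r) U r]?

Sat(~p) = {m0, m3, m4}
Sat(~p & r) = {m3, m4}
A[(~p & r) U r]: least fixpoint, start Z0 = Sat(r) = {m1, m3, m4}, add states in Sat(~p & r) with every successor in Z. Already a fixed point.
Sat(A[(~p & r) U r]) = {m1, m3, m4}
AG A[(~p & r) U r]: greatest fixpoint, start Z0 = {m1, m3, m4}, keep only states in Sat with every successor in Z. Z1 = {m1, m3}; fixed.
Sat(AG A[(~p & r) U r]) = {m1, m3}
m1 ∈ Sat(AG A[(~p & r) U r]) = {m1, m3}, so the formula holds at m1.

Yes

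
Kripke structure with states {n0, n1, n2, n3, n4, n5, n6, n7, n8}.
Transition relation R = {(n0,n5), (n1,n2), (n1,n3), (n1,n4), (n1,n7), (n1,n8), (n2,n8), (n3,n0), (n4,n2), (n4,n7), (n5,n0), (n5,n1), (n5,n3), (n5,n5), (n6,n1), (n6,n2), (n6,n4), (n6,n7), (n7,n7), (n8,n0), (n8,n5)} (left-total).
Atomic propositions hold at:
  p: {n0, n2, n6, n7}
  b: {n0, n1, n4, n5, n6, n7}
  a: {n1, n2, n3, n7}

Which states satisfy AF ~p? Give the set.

{n0, n1, n2, n3, n4, n5, n8}

Sat(~p) = {n1, n3, n4, n5, n8}
AF ~p: least fixpoint, start Z0 = {n1, n3, n4, n5, n8}, add states with every successor in Z. Z1 = {n0, n1, n2, n3, n4, n5, n8}; fixed.
Sat(AF ~p) = {n0, n1, n2, n3, n4, n5, n8}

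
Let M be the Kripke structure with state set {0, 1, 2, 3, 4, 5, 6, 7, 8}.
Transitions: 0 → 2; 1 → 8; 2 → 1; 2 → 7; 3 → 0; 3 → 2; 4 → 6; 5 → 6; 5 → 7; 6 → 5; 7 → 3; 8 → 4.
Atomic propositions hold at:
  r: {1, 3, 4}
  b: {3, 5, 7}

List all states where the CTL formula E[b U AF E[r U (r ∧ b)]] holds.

{3, 5, 7}

Sat(r ∧ b) = {3}
E[r U (r ∧ b)]: least fixpoint, start Z0 = Sat((r ∧ b)) = {3}, add states in Sat(r) with some successor in Z. Already a fixed point.
Sat(E[r U (r ∧ b)]) = {3}
AF E[r U (r ∧ b)]: least fixpoint, start Z0 = {3}, add states with every successor in Z. Z1 = {3, 7}; fixed.
Sat(AF E[r U (r ∧ b)]) = {3, 7}
E[b U AF E[r U (r ∧ b)]]: least fixpoint, start Z0 = Sat(AF E[r U (r ∧ b)]) = {3, 7}, add states in Sat(b) with some successor in Z. Z1 = {3, 5, 7}; fixed.
Sat(E[b U AF E[r U (r ∧ b)]]) = {3, 5, 7}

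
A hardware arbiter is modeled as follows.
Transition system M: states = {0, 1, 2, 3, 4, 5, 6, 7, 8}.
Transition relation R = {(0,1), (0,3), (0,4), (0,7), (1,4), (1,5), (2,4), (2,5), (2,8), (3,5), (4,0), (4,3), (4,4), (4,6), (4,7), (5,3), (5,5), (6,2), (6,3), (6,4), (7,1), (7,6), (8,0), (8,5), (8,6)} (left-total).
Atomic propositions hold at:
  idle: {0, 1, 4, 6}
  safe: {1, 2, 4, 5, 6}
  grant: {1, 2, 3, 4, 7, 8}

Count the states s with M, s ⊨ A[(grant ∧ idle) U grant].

6

Sat(grant ∧ idle) = {1, 4}
A[(grant ∧ idle) U grant]: least fixpoint, start Z0 = Sat(grant) = {1, 2, 3, 4, 7, 8}, add states in Sat(grant ∧ idle) with every successor in Z. Already a fixed point.
Sat(A[(grant ∧ idle) U grant]) = {1, 2, 3, 4, 7, 8}
|Sat(A[(grant ∧ idle) U grant])| = |{1, 2, 3, 4, 7, 8}| = 6.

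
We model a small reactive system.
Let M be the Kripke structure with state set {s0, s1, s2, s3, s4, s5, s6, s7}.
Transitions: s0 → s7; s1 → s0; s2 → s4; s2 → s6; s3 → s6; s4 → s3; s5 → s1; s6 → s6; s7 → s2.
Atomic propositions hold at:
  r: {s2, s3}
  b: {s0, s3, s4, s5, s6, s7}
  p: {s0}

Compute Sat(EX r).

Sat(EX r) = {s : some successor in {s2, s3}} = {s4, s7}

{s4, s7}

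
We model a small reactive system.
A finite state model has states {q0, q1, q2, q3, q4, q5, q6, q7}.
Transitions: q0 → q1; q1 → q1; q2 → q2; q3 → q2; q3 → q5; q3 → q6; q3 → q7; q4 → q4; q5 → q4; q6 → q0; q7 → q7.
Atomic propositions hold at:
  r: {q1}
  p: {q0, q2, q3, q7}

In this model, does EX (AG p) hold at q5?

AG p: greatest fixpoint, start Z0 = {q0, q2, q3, q7}, keep only states in Sat with every successor in Z. Z1 = {q2, q7}; fixed.
Sat(AG p) = {q2, q7}
Sat(EX (AG p)) = {s : some successor in {q2, q7}} = {q2, q3, q7}
q5 ∉ Sat(EX (AG p)) = {q2, q3, q7}, so the formula does not hold at q5.

No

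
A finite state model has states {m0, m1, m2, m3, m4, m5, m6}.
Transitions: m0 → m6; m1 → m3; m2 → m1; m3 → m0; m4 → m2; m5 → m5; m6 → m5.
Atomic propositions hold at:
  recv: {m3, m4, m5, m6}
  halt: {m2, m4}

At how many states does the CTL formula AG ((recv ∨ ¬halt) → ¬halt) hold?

6

Sat(¬halt) = {m0, m1, m3, m5, m6}
Sat(recv ∨ ¬halt) = {m0, m1, m3, m4, m5, m6}
Sat((recv ∨ ¬halt) → ¬halt) = {m0, m1, m2, m3, m5, m6}
AG ((recv ∨ ¬halt) → ¬halt): greatest fixpoint, start Z0 = {m0, m1, m2, m3, m5, m6}, keep only states in Sat with every successor in Z. Already a fixed point.
Sat(AG ((recv ∨ ¬halt) → ¬halt)) = {m0, m1, m2, m3, m5, m6}
|Sat(AG ((recv ∨ ¬halt) → ¬halt))| = |{m0, m1, m2, m3, m5, m6}| = 6.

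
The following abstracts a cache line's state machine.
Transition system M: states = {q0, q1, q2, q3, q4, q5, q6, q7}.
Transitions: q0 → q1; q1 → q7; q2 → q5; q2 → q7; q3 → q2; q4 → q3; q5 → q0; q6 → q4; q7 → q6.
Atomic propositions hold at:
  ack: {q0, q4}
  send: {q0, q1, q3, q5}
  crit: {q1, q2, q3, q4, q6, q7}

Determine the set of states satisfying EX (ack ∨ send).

Sat(ack ∨ send) = {q0, q1, q3, q4, q5}
Sat(EX (ack ∨ send)) = {s : some successor in {q0, q1, q3, q4, q5}} = {q0, q2, q4, q5, q6}

{q0, q2, q4, q5, q6}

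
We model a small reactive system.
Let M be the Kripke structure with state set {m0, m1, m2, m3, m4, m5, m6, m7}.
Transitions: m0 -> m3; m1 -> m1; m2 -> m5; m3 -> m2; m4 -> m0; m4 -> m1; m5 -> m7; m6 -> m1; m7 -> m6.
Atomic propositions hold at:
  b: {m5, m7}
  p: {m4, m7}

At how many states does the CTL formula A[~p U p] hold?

Sat(~p) = {m0, m1, m2, m3, m5, m6}
A[~p U p]: least fixpoint, start Z0 = Sat(p) = {m4, m7}, add states in Sat(~p) with every successor in Z. Z1 = {m4, m5, m7}; Z2 = {m2, m4, m5, m7}; Z3 = {m2, m3, m4, m5, m7}; Z4 = {m0, m2, m3, m4, m5, m7}; fixed.
Sat(A[~p U p]) = {m0, m2, m3, m4, m5, m7}
|Sat(A[~p U p])| = |{m0, m2, m3, m4, m5, m7}| = 6.

6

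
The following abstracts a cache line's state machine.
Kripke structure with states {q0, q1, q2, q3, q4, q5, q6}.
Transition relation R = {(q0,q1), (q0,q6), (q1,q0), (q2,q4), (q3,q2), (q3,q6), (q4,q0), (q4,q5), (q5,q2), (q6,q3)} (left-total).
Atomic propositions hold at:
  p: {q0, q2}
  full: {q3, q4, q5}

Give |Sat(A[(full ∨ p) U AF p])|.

5

Sat(full ∨ p) = {q0, q2, q3, q4, q5}
AF p: least fixpoint, start Z0 = {q0, q2}, add states with every successor in Z. Z1 = {q0, q1, q2, q5}; Z2 = {q0, q1, q2, q4, q5}; fixed.
Sat(AF p) = {q0, q1, q2, q4, q5}
A[(full ∨ p) U AF p]: least fixpoint, start Z0 = Sat(AF p) = {q0, q1, q2, q4, q5}, add states in Sat(full ∨ p) with every successor in Z. Already a fixed point.
Sat(A[(full ∨ p) U AF p]) = {q0, q1, q2, q4, q5}
|Sat(A[(full ∨ p) U AF p])| = |{q0, q1, q2, q4, q5}| = 5.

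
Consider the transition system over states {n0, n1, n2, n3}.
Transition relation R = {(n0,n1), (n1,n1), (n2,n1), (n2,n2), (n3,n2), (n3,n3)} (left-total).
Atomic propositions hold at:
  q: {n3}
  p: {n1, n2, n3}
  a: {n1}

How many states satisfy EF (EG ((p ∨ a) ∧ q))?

1

Sat(p ∨ a) = {n1, n2, n3}
Sat((p ∨ a) ∧ q) = {n3}
EG ((p ∨ a) ∧ q): greatest fixpoint, start Z0 = {n3}, keep only states in Sat with some successor in Z. Already a fixed point.
Sat(EG ((p ∨ a) ∧ q)) = {n3}
EF (EG ((p ∨ a) ∧ q)): least fixpoint, start Z0 = {n3}, add states with some successor in Z. Already a fixed point.
Sat(EF (EG ((p ∨ a) ∧ q))) = {n3}
|Sat(EF (EG ((p ∨ a) ∧ q)))| = |{n3}| = 1.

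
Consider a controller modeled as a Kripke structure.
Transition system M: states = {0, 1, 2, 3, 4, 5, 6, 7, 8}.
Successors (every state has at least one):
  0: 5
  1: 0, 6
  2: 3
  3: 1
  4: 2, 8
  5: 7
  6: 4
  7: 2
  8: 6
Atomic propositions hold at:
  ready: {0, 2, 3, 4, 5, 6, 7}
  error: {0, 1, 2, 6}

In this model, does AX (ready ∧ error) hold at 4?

No

Sat(ready ∧ error) = {0, 2, 6}
Sat(AX (ready ∧ error)) = {s : every successor in {0, 2, 6}} = {1, 7, 8}
4 ∉ Sat(AX (ready ∧ error)) = {1, 7, 8}, so the formula does not hold at 4.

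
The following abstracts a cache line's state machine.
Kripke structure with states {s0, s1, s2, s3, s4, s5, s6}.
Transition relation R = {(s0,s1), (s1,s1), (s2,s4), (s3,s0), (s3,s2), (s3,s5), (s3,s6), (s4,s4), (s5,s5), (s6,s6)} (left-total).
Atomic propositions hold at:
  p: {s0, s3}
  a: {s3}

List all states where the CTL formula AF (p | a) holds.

{s0, s3}

Sat(p | a) = {s0, s3}
AF (p | a): least fixpoint, start Z0 = {s0, s3}, add states with every successor in Z. Already a fixed point.
Sat(AF (p | a)) = {s0, s3}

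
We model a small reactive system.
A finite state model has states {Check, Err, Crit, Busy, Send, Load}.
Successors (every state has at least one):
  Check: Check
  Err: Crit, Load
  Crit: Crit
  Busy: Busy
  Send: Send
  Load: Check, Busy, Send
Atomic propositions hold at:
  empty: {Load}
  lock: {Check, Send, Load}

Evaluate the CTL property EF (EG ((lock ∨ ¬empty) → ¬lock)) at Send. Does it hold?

No

Sat(¬empty) = {Check, Err, Crit, Busy, Send}
Sat(lock ∨ ¬empty) = {Check, Err, Crit, Busy, Send, Load}
Sat(¬lock) = {Err, Crit, Busy}
Sat((lock ∨ ¬empty) → ¬lock) = {Err, Crit, Busy}
EG ((lock ∨ ¬empty) → ¬lock): greatest fixpoint, start Z0 = {Err, Crit, Busy}, keep only states in Sat with some successor in Z. Already a fixed point.
Sat(EG ((lock ∨ ¬empty) → ¬lock)) = {Err, Crit, Busy}
EF (EG ((lock ∨ ¬empty) → ¬lock)): least fixpoint, start Z0 = {Err, Crit, Busy}, add states with some successor in Z. Z1 = {Err, Crit, Busy, Load}; fixed.
Sat(EF (EG ((lock ∨ ¬empty) → ¬lock))) = {Err, Crit, Busy, Load}
Send ∉ Sat(EF (EG ((lock ∨ ¬empty) → ¬lock))) = {Err, Crit, Busy, Load}, so the formula does not hold at Send.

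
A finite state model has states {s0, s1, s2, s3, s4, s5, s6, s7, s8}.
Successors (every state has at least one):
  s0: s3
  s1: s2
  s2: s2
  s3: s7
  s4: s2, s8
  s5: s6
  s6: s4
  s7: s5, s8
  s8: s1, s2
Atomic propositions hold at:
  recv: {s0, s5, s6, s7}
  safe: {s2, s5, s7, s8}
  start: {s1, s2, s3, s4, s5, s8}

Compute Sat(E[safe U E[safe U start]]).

E[safe U start]: least fixpoint, start Z0 = Sat(start) = {s1, s2, s3, s4, s5, s8}, add states in Sat(safe) with some successor in Z. Z1 = {s1, s2, s3, s4, s5, s7, s8}; fixed.
Sat(E[safe U start]) = {s1, s2, s3, s4, s5, s7, s8}
E[safe U E[safe U start]]: least fixpoint, start Z0 = Sat(E[safe U start]) = {s1, s2, s3, s4, s5, s7, s8}, add states in Sat(safe) with some successor in Z. Already a fixed point.
Sat(E[safe U E[safe U start]]) = {s1, s2, s3, s4, s5, s7, s8}

{s1, s2, s3, s4, s5, s7, s8}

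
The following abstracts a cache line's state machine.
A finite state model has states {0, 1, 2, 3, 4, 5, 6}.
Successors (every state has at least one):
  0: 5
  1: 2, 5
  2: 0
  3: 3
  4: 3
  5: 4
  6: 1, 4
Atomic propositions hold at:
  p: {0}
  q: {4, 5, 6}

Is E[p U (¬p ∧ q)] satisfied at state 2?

No

Sat(¬p) = {1, 2, 3, 4, 5, 6}
Sat(¬p ∧ q) = {4, 5, 6}
E[p U (¬p ∧ q)]: least fixpoint, start Z0 = Sat((¬p ∧ q)) = {4, 5, 6}, add states in Sat(p) with some successor in Z. Z1 = {0, 4, 5, 6}; fixed.
Sat(E[p U (¬p ∧ q)]) = {0, 4, 5, 6}
2 ∉ Sat(E[p U (¬p ∧ q)]) = {0, 4, 5, 6}, so the formula does not hold at 2.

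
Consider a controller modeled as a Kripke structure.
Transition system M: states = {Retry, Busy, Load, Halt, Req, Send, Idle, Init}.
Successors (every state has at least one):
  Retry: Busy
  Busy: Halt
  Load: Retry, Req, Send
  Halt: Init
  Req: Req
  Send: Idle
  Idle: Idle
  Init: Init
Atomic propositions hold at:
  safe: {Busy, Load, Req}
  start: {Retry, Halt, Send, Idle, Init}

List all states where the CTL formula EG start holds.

{Halt, Send, Idle, Init}

EG start: greatest fixpoint, start Z0 = {Retry, Halt, Send, Idle, Init}, keep only states in Sat with some successor in Z. Z1 = {Halt, Send, Idle, Init}; fixed.
Sat(EG start) = {Halt, Send, Idle, Init}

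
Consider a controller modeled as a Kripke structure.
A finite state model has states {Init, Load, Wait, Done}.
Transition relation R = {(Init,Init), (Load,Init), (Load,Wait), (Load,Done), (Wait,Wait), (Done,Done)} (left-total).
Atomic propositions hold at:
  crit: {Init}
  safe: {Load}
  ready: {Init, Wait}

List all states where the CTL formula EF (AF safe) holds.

{Load}

AF safe: least fixpoint, start Z0 = {Load}, add states with every successor in Z. Already a fixed point.
Sat(AF safe) = {Load}
EF (AF safe): least fixpoint, start Z0 = {Load}, add states with some successor in Z. Already a fixed point.
Sat(EF (AF safe)) = {Load}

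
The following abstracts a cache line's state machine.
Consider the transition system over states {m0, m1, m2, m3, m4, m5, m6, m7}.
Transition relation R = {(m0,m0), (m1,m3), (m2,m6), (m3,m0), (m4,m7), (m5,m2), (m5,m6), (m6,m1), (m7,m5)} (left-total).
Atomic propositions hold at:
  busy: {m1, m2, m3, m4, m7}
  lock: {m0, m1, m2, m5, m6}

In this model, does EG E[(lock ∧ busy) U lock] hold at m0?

Yes

Sat(lock ∧ busy) = {m1, m2}
E[(lock ∧ busy) U lock]: least fixpoint, start Z0 = Sat(lock) = {m0, m1, m2, m5, m6}, add states in Sat(lock ∧ busy) with some successor in Z. Already a fixed point.
Sat(E[(lock ∧ busy) U lock]) = {m0, m1, m2, m5, m6}
EG E[(lock ∧ busy) U lock]: greatest fixpoint, start Z0 = {m0, m1, m2, m5, m6}, keep only states in Sat with some successor in Z. Z1 = {m0, m2, m5, m6}; Z2 = {m0, m2, m5}; Z3 = {m0, m5}; Z4 = {m0}; fixed.
Sat(EG E[(lock ∧ busy) U lock]) = {m0}
m0 ∈ Sat(EG E[(lock ∧ busy) U lock]) = {m0}, so the formula holds at m0.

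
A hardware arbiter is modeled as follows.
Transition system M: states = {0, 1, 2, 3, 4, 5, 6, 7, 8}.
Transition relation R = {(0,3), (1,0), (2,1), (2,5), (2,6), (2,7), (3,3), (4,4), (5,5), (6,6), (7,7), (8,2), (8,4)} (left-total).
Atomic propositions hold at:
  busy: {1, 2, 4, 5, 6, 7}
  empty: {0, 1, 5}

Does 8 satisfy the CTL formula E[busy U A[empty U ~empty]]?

Sat(~empty) = {2, 3, 4, 6, 7, 8}
A[empty U ~empty]: least fixpoint, start Z0 = Sat(~empty) = {2, 3, 4, 6, 7, 8}, add states in Sat(empty) with every successor in Z. Z1 = {0, 2, 3, 4, 6, 7, 8}; Z2 = {0, 1, 2, 3, 4, 6, 7, 8}; fixed.
Sat(A[empty U ~empty]) = {0, 1, 2, 3, 4, 6, 7, 8}
E[busy U A[empty U ~empty]]: least fixpoint, start Z0 = Sat(A[empty U ~empty]) = {0, 1, 2, 3, 4, 6, 7, 8}, add states in Sat(busy) with some successor in Z. Already a fixed point.
Sat(E[busy U A[empty U ~empty]]) = {0, 1, 2, 3, 4, 6, 7, 8}
8 ∈ Sat(E[busy U A[empty U ~empty]]) = {0, 1, 2, 3, 4, 6, 7, 8}, so the formula holds at 8.

Yes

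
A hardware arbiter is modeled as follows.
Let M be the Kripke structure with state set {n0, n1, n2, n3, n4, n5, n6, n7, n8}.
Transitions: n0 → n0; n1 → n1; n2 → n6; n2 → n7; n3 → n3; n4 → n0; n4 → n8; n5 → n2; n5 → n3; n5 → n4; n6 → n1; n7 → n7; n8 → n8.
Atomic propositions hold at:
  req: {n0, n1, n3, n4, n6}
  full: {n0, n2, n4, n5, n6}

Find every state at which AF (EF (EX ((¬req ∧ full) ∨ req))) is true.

{n0, n1, n2, n3, n4, n5, n6}

Sat(¬req) = {n2, n5, n7, n8}
Sat(¬req ∧ full) = {n2, n5}
Sat((¬req ∧ full) ∨ req) = {n0, n1, n2, n3, n4, n5, n6}
Sat(EX ((¬req ∧ full) ∨ req)) = {s : some successor in {n0, n1, n2, n3, n4, n5, n6}} = {n0, n1, n2, n3, n4, n5, n6}
EF (EX ((¬req ∧ full) ∨ req)): least fixpoint, start Z0 = {n0, n1, n2, n3, n4, n5, n6}, add states with some successor in Z. Already a fixed point.
Sat(EF (EX ((¬req ∧ full) ∨ req))) = {n0, n1, n2, n3, n4, n5, n6}
AF (EF (EX ((¬req ∧ full) ∨ req))): least fixpoint, start Z0 = {n0, n1, n2, n3, n4, n5, n6}, add states with every successor in Z. Already a fixed point.
Sat(AF (EF (EX ((¬req ∧ full) ∨ req)))) = {n0, n1, n2, n3, n4, n5, n6}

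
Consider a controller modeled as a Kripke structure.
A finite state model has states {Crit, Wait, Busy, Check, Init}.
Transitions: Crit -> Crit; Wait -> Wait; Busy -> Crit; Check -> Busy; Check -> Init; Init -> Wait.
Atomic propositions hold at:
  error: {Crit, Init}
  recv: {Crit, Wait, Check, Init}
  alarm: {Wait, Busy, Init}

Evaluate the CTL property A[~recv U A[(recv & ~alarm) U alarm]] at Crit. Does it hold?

No

Sat(~recv) = {Busy}
Sat(~alarm) = {Crit, Check}
Sat(recv & ~alarm) = {Crit, Check}
A[(recv & ~alarm) U alarm]: least fixpoint, start Z0 = Sat(alarm) = {Wait, Busy, Init}, add states in Sat(recv & ~alarm) with every successor in Z. Z1 = {Wait, Busy, Check, Init}; fixed.
Sat(A[(recv & ~alarm) U alarm]) = {Wait, Busy, Check, Init}
A[~recv U A[(recv & ~alarm) U alarm]]: least fixpoint, start Z0 = Sat(A[(recv & ~alarm) U alarm]) = {Wait, Busy, Check, Init}, add states in Sat(~recv) with every successor in Z. Already a fixed point.
Sat(A[~recv U A[(recv & ~alarm) U alarm]]) = {Wait, Busy, Check, Init}
Crit ∉ Sat(A[~recv U A[(recv & ~alarm) U alarm]]) = {Wait, Busy, Check, Init}, so the formula does not hold at Crit.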